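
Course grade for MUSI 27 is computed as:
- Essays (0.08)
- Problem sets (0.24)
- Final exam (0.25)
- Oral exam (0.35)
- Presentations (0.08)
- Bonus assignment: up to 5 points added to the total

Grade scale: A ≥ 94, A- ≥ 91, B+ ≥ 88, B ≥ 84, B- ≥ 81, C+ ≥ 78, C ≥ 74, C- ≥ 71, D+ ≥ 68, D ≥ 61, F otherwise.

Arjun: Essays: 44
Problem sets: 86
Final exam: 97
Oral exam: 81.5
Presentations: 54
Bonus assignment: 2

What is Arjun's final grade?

Weighted total:
  Essays 44 × 0.08 = 3.52
  Problem sets 86 × 0.24 = 20.64
  Final exam 97 × 0.25 = 24.25
  Oral exam 81.5 × 0.35 = 28.525
  Presentations 54 × 0.08 = 4.32
Sum = 81.255
Bonus assignment: 81.255 + 2 = 83.255
83.255 is ≥ 81 and < 84 → B-

B-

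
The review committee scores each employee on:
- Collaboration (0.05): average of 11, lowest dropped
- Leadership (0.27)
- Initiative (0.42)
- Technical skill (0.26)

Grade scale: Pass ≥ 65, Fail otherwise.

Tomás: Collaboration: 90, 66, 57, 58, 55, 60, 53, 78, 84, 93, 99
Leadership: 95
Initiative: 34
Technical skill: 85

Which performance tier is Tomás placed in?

Collaboration: drop 53 → average of remaining 10 = 740/10 = 74
Weighted total:
  Collaboration 74 × 0.05 = 3.7
  Leadership 95 × 0.27 = 25.65
  Initiative 34 × 0.42 = 14.28
  Technical skill 85 × 0.26 = 22.1
Sum = 65.73
65.73 ≥ 65 → Pass

Pass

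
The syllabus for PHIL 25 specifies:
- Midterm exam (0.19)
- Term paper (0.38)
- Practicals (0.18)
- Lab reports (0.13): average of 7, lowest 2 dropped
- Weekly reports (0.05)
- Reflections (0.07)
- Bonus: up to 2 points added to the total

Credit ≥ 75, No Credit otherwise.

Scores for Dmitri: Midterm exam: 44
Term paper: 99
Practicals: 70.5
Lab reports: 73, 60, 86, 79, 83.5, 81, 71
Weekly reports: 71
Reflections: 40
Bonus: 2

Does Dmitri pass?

Lab reports: drop 60, 71 → average of remaining 5 = 402.5/5 = 80.5
Weighted total:
  Midterm exam 44 × 0.19 = 8.36
  Term paper 99 × 0.38 = 37.62
  Practicals 70.5 × 0.18 = 12.69
  Lab reports 80.5 × 0.13 = 10.465
  Weekly reports 71 × 0.05 = 3.55
  Reflections 40 × 0.07 = 2.8
Sum = 75.485
Bonus: 75.485 + 2 = 77.485
77.485 ≥ 75 → Credit

Credit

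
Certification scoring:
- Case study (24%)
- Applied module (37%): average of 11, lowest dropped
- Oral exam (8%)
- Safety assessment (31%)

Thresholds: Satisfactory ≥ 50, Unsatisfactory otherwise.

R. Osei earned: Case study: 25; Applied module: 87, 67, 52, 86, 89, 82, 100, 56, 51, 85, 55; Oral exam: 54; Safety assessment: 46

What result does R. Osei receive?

Applied module: drop 51 → average of remaining 10 = 759/10 = 75.9
Weighted total:
  Case study 25 × 0.24 = 6
  Applied module 75.9 × 0.37 = 28.083
  Oral exam 54 × 0.08 = 4.32
  Safety assessment 46 × 0.31 = 14.26
Sum = 52.663
52.663 ≥ 50 → Satisfactory

Satisfactory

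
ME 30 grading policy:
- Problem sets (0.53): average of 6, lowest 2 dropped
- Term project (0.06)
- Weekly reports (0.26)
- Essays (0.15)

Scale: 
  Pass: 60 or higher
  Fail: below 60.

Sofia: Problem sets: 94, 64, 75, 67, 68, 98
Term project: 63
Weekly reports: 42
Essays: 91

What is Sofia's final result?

Pass

Problem sets: drop 64, 67 → average of remaining 4 = 335/4 = 83.75
Weighted total:
  Problem sets 83.75 × 0.53 = 44.3875
  Term project 63 × 0.06 = 3.78
  Weekly reports 42 × 0.26 = 10.92
  Essays 91 × 0.15 = 13.65
Sum = 72.7375
72.7375 ≥ 60 → Pass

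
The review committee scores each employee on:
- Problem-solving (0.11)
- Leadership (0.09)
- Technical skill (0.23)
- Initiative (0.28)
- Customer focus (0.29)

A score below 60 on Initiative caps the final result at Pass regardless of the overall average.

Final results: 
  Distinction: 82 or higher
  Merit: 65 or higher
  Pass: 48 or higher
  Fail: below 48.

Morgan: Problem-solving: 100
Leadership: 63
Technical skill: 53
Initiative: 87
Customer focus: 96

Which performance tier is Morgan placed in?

Initiative score 87 ≥ 60: minimum met.
Weighted total:
  Problem-solving 100 × 0.11 = 11
  Leadership 63 × 0.09 = 5.67
  Technical skill 53 × 0.23 = 12.19
  Initiative 87 × 0.28 = 24.36
  Customer focus 96 × 0.29 = 27.84
Sum = 81.06
81.06 is ≥ 65 and < 82 → Merit

Merit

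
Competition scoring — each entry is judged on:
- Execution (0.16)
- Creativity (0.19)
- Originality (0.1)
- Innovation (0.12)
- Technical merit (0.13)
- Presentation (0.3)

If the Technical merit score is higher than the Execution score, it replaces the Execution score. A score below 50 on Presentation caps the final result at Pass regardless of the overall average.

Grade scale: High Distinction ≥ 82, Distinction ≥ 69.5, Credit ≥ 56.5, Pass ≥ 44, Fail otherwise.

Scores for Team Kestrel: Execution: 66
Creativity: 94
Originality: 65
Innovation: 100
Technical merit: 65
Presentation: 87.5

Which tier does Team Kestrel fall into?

Technical merit (65) ≤ Execution (66), so Execution stays at 66.
Presentation score 87.5 ≥ 50: minimum met.
Weighted total:
  Execution 66 × 0.16 = 10.56
  Creativity 94 × 0.19 = 17.86
  Originality 65 × 0.1 = 6.5
  Innovation 100 × 0.12 = 12
  Technical merit 65 × 0.13 = 8.45
  Presentation 87.5 × 0.3 = 26.25
Sum = 81.62
81.62 is ≥ 69.5 and < 82 → Distinction

Distinction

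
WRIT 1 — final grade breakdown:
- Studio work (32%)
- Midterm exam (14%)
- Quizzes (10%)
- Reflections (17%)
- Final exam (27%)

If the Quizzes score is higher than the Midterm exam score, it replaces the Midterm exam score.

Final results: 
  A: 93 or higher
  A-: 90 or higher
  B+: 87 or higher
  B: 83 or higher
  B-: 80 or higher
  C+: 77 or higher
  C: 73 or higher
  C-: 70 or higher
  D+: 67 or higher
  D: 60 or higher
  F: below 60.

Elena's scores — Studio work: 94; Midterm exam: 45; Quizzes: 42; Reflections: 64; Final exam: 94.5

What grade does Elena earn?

C

Quizzes (42) ≤ Midterm exam (45), so Midterm exam stays at 45.
Weighted total:
  Studio work 94 × 0.32 = 30.08
  Midterm exam 45 × 0.14 = 6.3
  Quizzes 42 × 0.1 = 4.2
  Reflections 64 × 0.17 = 10.88
  Final exam 94.5 × 0.27 = 25.515
Sum = 76.975
76.975 is ≥ 73 and < 77 → C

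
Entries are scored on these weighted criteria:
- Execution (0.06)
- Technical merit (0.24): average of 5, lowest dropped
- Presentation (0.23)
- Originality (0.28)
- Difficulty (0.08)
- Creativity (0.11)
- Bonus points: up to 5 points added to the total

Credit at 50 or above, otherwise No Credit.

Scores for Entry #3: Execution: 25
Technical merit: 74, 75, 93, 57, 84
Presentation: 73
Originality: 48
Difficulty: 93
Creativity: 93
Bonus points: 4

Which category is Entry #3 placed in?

Credit

Technical merit: drop 57 → average of remaining 4 = 326/4 = 81.5
Weighted total:
  Execution 25 × 0.06 = 1.5
  Technical merit 81.5 × 0.24 = 19.56
  Presentation 73 × 0.23 = 16.79
  Originality 48 × 0.28 = 13.44
  Difficulty 93 × 0.08 = 7.44
  Creativity 93 × 0.11 = 10.23
Sum = 68.96
Bonus points: 68.96 + 4 = 72.96
72.96 ≥ 50 → Credit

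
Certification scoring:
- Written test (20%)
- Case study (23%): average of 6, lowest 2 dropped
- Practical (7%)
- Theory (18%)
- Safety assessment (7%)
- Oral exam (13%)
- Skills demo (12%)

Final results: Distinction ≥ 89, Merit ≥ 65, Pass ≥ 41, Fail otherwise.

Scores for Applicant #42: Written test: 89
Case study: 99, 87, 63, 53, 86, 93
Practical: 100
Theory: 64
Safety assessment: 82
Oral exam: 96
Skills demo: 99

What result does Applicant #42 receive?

Case study: drop 53, 63 → average of remaining 4 = 365/4 = 91.25
Weighted total:
  Written test 89 × 0.2 = 17.8
  Case study 91.25 × 0.23 = 20.9875
  Practical 100 × 0.07 = 7
  Theory 64 × 0.18 = 11.52
  Safety assessment 82 × 0.07 = 5.74
  Oral exam 96 × 0.13 = 12.48
  Skills demo 99 × 0.12 = 11.88
Sum = 87.4075
87.4075 is ≥ 65 and < 89 → Merit

Merit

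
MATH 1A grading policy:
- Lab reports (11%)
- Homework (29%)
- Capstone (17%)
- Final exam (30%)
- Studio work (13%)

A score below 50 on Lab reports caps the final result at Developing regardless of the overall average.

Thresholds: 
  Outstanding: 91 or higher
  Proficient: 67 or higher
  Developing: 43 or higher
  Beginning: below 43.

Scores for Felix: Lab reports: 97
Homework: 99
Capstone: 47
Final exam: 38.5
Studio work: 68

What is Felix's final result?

Lab reports score 97 ≥ 50: minimum met.
Weighted total:
  Lab reports 97 × 0.11 = 10.67
  Homework 99 × 0.29 = 28.71
  Capstone 47 × 0.17 = 7.99
  Final exam 38.5 × 0.3 = 11.55
  Studio work 68 × 0.13 = 8.84
Sum = 67.76
67.76 is ≥ 67 and < 91 → Proficient

Proficient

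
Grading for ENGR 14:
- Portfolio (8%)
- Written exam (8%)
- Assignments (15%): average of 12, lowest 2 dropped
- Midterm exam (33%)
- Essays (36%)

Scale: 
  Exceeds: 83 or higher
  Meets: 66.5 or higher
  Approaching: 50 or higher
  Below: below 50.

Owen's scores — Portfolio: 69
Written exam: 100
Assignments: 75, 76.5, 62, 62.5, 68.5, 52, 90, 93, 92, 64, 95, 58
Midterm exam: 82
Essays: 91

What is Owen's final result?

Assignments: drop 52, 58 → average of remaining 10 = 778.5/10 = 77.85
Weighted total:
  Portfolio 69 × 0.08 = 5.52
  Written exam 100 × 0.08 = 8
  Assignments 77.85 × 0.15 = 11.6775
  Midterm exam 82 × 0.33 = 27.06
  Essays 91 × 0.36 = 32.76
Sum = 85.0175
85.0175 ≥ 83 → Exceeds

Exceeds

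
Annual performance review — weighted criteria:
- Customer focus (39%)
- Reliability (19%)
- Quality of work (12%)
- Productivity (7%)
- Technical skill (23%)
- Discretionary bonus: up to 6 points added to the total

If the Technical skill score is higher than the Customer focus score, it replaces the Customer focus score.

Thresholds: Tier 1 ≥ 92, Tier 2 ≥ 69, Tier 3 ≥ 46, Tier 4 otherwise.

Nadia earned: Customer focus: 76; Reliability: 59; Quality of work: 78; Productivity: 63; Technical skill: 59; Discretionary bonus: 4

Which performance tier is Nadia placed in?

Technical skill (59) ≤ Customer focus (76), so Customer focus stays at 76.
Weighted total:
  Customer focus 76 × 0.39 = 29.64
  Reliability 59 × 0.19 = 11.21
  Quality of work 78 × 0.12 = 9.36
  Productivity 63 × 0.07 = 4.41
  Technical skill 59 × 0.23 = 13.57
Sum = 68.19
Discretionary bonus: 68.19 + 4 = 72.19
72.19 is ≥ 69 and < 92 → Tier 2

Tier 2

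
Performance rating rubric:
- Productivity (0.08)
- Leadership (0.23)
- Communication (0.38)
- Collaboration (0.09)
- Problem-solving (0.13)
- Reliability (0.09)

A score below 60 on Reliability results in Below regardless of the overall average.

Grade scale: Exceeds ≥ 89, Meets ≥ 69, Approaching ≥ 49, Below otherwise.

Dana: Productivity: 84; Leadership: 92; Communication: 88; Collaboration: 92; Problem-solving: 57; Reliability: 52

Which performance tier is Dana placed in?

Below

Reliability score 52 < 60: minimum not met.
Weighted total:
  Productivity 84 × 0.08 = 6.72
  Leadership 92 × 0.23 = 21.16
  Communication 88 × 0.38 = 33.44
  Collaboration 92 × 0.09 = 8.28
  Problem-solving 57 × 0.13 = 7.41
  Reliability 52 × 0.09 = 4.68
Sum = 81.69
Because the Reliability minimum was not met, the result is Below.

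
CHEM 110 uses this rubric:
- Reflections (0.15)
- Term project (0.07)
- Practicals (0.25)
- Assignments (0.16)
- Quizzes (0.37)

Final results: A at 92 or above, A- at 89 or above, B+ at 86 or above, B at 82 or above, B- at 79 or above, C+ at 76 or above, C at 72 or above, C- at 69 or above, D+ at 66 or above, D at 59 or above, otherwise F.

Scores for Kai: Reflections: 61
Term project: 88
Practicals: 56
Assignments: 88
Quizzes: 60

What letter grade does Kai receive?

D

Weighted total:
  Reflections 61 × 0.15 = 9.15
  Term project 88 × 0.07 = 6.16
  Practicals 56 × 0.25 = 14
  Assignments 88 × 0.16 = 14.08
  Quizzes 60 × 0.37 = 22.2
Sum = 65.59
65.59 is ≥ 59 and < 66 → D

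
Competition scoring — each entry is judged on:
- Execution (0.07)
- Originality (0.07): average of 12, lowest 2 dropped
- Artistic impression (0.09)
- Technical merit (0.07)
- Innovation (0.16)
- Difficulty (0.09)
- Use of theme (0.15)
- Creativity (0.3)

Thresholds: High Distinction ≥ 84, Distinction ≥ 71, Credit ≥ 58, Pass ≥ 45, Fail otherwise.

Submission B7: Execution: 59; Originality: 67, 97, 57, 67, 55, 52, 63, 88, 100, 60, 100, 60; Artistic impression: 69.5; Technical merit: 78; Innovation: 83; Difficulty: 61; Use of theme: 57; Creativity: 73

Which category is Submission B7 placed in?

Originality: drop 52, 55 → average of remaining 10 = 759/10 = 75.9
Weighted total:
  Execution 59 × 0.07 = 4.13
  Originality 75.9 × 0.07 = 5.313
  Artistic impression 69.5 × 0.09 = 6.255
  Technical merit 78 × 0.07 = 5.46
  Innovation 83 × 0.16 = 13.28
  Difficulty 61 × 0.09 = 5.49
  Use of theme 57 × 0.15 = 8.55
  Creativity 73 × 0.3 = 21.9
Sum = 70.378
70.378 is ≥ 58 and < 71 → Credit

Credit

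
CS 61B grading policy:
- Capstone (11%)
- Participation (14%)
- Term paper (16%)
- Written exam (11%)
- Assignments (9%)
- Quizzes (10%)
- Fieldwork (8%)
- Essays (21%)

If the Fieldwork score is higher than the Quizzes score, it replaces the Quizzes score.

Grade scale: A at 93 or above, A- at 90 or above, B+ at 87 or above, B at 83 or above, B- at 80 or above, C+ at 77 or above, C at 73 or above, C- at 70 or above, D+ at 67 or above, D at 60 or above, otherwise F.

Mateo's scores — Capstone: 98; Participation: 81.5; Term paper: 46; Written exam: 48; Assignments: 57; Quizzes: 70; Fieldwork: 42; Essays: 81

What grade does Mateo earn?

D+

Fieldwork (42) ≤ Quizzes (70), so Quizzes stays at 70.
Weighted total:
  Capstone 98 × 0.11 = 10.78
  Participation 81.5 × 0.14 = 11.41
  Term paper 46 × 0.16 = 7.36
  Written exam 48 × 0.11 = 5.28
  Assignments 57 × 0.09 = 5.13
  Quizzes 70 × 0.1 = 7
  Fieldwork 42 × 0.08 = 3.36
  Essays 81 × 0.21 = 17.01
Sum = 67.33
67.33 is ≥ 67 and < 70 → D+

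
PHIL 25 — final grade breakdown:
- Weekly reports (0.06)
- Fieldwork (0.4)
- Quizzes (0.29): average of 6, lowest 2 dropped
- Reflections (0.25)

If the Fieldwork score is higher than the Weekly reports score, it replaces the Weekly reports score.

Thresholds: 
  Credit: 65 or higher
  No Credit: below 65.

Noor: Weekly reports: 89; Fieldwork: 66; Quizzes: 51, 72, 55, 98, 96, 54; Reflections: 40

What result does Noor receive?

Credit

Quizzes: drop 51, 54 → average of remaining 4 = 321/4 = 80.25
Fieldwork (66) ≤ Weekly reports (89), so Weekly reports stays at 89.
Weighted total:
  Weekly reports 89 × 0.06 = 5.34
  Fieldwork 66 × 0.4 = 26.4
  Quizzes 80.25 × 0.29 = 23.2725
  Reflections 40 × 0.25 = 10
Sum = 65.0125
65.0125 ≥ 65 → Credit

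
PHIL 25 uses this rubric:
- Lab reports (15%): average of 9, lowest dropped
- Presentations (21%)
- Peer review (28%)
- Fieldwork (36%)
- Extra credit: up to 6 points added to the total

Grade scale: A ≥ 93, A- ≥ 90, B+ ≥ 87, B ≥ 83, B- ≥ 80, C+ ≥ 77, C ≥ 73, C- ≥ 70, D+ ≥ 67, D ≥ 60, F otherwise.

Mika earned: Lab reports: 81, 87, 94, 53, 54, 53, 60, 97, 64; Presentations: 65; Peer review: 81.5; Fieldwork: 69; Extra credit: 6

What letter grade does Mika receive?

Lab reports: drop 53 → average of remaining 8 = 590/8 = 73.75
Weighted total:
  Lab reports 73.75 × 0.15 = 11.0625
  Presentations 65 × 0.21 = 13.65
  Peer review 81.5 × 0.28 = 22.82
  Fieldwork 69 × 0.36 = 24.84
Sum = 72.3725
Extra credit: 72.3725 + 6 = 78.3725
78.3725 is ≥ 77 and < 80 → C+

C+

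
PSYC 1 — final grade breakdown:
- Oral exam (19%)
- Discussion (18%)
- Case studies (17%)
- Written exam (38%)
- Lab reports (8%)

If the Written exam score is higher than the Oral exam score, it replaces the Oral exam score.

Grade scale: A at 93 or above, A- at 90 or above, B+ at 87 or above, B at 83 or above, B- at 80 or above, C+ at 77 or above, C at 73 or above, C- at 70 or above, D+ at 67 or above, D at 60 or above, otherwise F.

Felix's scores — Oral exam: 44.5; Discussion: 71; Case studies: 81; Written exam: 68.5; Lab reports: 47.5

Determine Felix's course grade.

D+

Written exam (68.5) > Oral exam (44.5), so Oral exam counts as 68.5.
Weighted total:
  Oral exam 68.5 × 0.19 = 13.015
  Discussion 71 × 0.18 = 12.78
  Case studies 81 × 0.17 = 13.77
  Written exam 68.5 × 0.38 = 26.03
  Lab reports 47.5 × 0.08 = 3.8
Sum = 69.395
69.395 is ≥ 67 and < 70 → D+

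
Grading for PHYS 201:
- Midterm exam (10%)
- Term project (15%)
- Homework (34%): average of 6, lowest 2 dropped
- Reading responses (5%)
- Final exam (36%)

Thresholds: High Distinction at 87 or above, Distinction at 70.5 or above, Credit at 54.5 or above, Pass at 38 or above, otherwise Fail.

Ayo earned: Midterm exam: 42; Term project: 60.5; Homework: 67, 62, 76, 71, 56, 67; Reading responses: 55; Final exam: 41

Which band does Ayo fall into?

Credit

Homework: drop 56, 62 → average of remaining 4 = 281/4 = 70.25
Weighted total:
  Midterm exam 42 × 0.1 = 4.2
  Term project 60.5 × 0.15 = 9.075
  Homework 70.25 × 0.34 = 23.885
  Reading responses 55 × 0.05 = 2.75
  Final exam 41 × 0.36 = 14.76
Sum = 54.67
54.67 is ≥ 54.5 and < 70.5 → Credit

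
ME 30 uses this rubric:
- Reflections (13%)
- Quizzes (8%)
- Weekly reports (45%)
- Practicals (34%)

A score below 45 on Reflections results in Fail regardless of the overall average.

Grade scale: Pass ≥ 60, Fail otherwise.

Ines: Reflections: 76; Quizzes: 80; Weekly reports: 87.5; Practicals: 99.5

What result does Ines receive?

Reflections score 76 ≥ 45: minimum met.
Weighted total:
  Reflections 76 × 0.13 = 9.88
  Quizzes 80 × 0.08 = 6.4
  Weekly reports 87.5 × 0.45 = 39.375
  Practicals 99.5 × 0.34 = 33.83
Sum = 89.485
89.485 ≥ 60 → Pass

Pass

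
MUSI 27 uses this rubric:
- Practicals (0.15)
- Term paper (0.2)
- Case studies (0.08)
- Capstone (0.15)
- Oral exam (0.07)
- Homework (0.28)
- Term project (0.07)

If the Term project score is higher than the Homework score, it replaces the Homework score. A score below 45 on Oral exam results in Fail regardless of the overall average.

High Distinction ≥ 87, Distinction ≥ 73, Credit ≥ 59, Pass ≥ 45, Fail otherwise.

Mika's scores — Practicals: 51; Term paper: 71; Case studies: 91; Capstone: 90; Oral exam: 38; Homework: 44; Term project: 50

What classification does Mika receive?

Fail

Term project (50) > Homework (44), so Homework counts as 50.
Oral exam score 38 < 45: minimum not met.
Weighted total:
  Practicals 51 × 0.15 = 7.65
  Term paper 71 × 0.2 = 14.2
  Case studies 91 × 0.08 = 7.28
  Capstone 90 × 0.15 = 13.5
  Oral exam 38 × 0.07 = 2.66
  Homework 50 × 0.28 = 14
  Term project 50 × 0.07 = 3.5
Sum = 62.79
Because the Oral exam minimum was not met, the result is Fail.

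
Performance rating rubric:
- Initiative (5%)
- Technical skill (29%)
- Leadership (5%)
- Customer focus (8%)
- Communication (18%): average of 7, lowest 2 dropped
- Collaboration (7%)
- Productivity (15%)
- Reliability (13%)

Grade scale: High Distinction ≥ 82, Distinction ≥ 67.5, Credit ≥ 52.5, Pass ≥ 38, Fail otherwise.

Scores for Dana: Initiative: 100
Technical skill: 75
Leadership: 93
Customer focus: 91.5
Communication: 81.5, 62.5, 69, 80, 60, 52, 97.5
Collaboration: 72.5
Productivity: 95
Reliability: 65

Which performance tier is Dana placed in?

Distinction

Communication: drop 52, 60 → average of remaining 5 = 390.5/5 = 78.1
Weighted total:
  Initiative 100 × 0.05 = 5
  Technical skill 75 × 0.29 = 21.75
  Leadership 93 × 0.05 = 4.65
  Customer focus 91.5 × 0.08 = 7.32
  Communication 78.1 × 0.18 = 14.058
  Collaboration 72.5 × 0.07 = 5.075
  Productivity 95 × 0.15 = 14.25
  Reliability 65 × 0.13 = 8.45
Sum = 80.553
80.553 is ≥ 67.5 and < 82 → Distinction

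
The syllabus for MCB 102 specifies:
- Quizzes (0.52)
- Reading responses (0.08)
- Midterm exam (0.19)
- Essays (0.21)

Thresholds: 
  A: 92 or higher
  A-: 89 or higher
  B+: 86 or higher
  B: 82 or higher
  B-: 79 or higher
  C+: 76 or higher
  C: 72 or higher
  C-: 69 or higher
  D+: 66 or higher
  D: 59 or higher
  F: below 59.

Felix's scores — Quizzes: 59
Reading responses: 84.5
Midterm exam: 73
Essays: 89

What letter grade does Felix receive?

C-

Weighted total:
  Quizzes 59 × 0.52 = 30.68
  Reading responses 84.5 × 0.08 = 6.76
  Midterm exam 73 × 0.19 = 13.87
  Essays 89 × 0.21 = 18.69
Sum = 70
70 is ≥ 69 and < 72 → C-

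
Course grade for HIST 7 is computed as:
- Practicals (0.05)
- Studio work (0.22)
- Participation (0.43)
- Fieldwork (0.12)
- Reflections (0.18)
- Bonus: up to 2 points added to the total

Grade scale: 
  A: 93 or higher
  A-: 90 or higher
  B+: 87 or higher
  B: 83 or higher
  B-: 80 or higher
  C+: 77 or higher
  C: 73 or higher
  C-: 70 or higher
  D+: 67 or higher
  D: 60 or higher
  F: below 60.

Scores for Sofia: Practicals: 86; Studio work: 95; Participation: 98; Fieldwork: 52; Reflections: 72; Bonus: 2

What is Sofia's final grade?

B+

Weighted total:
  Practicals 86 × 0.05 = 4.3
  Studio work 95 × 0.22 = 20.9
  Participation 98 × 0.43 = 42.14
  Fieldwork 52 × 0.12 = 6.24
  Reflections 72 × 0.18 = 12.96
Sum = 86.54
Bonus: 86.54 + 2 = 88.54
88.54 is ≥ 87 and < 90 → B+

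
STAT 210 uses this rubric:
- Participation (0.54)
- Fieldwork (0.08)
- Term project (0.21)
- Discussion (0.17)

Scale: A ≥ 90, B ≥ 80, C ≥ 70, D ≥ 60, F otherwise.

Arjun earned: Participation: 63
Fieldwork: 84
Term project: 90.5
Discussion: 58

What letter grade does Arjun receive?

D

Weighted total:
  Participation 63 × 0.54 = 34.02
  Fieldwork 84 × 0.08 = 6.72
  Term project 90.5 × 0.21 = 19.005
  Discussion 58 × 0.17 = 9.86
Sum = 69.605
69.605 is ≥ 60 and < 70 → D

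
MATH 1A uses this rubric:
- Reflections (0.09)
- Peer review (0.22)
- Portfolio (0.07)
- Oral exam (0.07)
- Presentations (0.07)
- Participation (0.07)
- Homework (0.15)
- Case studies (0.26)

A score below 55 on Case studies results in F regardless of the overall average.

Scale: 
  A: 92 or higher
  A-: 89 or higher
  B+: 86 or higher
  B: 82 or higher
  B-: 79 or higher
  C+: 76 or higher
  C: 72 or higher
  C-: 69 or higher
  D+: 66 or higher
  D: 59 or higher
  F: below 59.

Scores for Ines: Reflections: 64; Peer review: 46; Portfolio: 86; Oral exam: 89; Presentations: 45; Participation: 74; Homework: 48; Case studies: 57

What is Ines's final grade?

Case studies score 57 ≥ 55: minimum met.
Weighted total:
  Reflections 64 × 0.09 = 5.76
  Peer review 46 × 0.22 = 10.12
  Portfolio 86 × 0.07 = 6.02
  Oral exam 89 × 0.07 = 6.23
  Presentations 45 × 0.07 = 3.15
  Participation 74 × 0.07 = 5.18
  Homework 48 × 0.15 = 7.2
  Case studies 57 × 0.26 = 14.82
Sum = 58.48
58.48 < 59 → F

F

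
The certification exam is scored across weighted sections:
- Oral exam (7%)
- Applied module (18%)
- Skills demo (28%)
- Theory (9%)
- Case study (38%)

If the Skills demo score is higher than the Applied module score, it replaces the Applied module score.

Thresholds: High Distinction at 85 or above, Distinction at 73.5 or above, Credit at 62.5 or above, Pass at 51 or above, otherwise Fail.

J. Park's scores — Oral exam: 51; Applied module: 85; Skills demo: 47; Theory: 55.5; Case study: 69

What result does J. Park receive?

Credit

Skills demo (47) ≤ Applied module (85), so Applied module stays at 85.
Weighted total:
  Oral exam 51 × 0.07 = 3.57
  Applied module 85 × 0.18 = 15.3
  Skills demo 47 × 0.28 = 13.16
  Theory 55.5 × 0.09 = 4.995
  Case study 69 × 0.38 = 26.22
Sum = 63.245
63.245 is ≥ 62.5 and < 73.5 → Credit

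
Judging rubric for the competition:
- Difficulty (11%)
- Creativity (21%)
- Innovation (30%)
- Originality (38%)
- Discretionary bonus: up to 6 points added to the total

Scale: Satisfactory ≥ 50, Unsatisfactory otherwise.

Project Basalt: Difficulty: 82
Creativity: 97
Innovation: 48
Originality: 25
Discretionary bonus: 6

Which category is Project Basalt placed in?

Weighted total:
  Difficulty 82 × 0.11 = 9.02
  Creativity 97 × 0.21 = 20.37
  Innovation 48 × 0.3 = 14.4
  Originality 25 × 0.38 = 9.5
Sum = 53.29
Discretionary bonus: 53.29 + 6 = 59.29
59.29 ≥ 50 → Satisfactory

Satisfactory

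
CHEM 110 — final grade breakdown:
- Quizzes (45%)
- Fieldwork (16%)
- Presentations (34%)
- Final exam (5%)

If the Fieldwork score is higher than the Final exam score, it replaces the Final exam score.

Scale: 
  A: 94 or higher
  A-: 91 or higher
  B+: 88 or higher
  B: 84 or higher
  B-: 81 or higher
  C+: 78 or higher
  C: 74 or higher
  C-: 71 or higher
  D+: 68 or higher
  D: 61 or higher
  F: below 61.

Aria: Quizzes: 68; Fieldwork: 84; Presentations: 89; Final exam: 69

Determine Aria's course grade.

C+

Fieldwork (84) > Final exam (69), so Final exam counts as 84.
Weighted total:
  Quizzes 68 × 0.45 = 30.6
  Fieldwork 84 × 0.16 = 13.44
  Presentations 89 × 0.34 = 30.26
  Final exam 84 × 0.05 = 4.2
Sum = 78.5
78.5 is ≥ 78 and < 81 → C+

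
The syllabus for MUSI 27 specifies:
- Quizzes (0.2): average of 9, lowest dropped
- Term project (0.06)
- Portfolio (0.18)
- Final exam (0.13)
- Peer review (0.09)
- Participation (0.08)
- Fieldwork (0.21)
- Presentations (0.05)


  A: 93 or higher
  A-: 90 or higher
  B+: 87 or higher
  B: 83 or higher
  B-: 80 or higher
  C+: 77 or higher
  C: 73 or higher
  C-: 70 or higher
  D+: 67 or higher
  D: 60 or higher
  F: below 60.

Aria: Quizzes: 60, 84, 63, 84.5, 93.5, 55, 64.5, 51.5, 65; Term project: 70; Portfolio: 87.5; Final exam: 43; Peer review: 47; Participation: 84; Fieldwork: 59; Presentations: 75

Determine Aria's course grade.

D

Quizzes: drop 51.5 → average of remaining 8 = 569.5/8 = 71.1875
Weighted total:
  Quizzes 71.1875 × 0.2 = 14.2375
  Term project 70 × 0.06 = 4.2
  Portfolio 87.5 × 0.18 = 15.75
  Final exam 43 × 0.13 = 5.59
  Peer review 47 × 0.09 = 4.23
  Participation 84 × 0.08 = 6.72
  Fieldwork 59 × 0.21 = 12.39
  Presentations 75 × 0.05 = 3.75
Sum = 66.8675
66.8675 is ≥ 60 and < 67 → D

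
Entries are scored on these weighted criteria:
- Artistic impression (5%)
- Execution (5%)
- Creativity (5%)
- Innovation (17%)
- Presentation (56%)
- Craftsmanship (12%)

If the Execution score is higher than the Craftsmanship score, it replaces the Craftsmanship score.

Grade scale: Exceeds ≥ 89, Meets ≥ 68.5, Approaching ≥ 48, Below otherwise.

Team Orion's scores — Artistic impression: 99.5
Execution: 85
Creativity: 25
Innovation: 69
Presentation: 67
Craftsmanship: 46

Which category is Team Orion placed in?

Execution (85) > Craftsmanship (46), so Craftsmanship counts as 85.
Weighted total:
  Artistic impression 99.5 × 0.05 = 4.975
  Execution 85 × 0.05 = 4.25
  Creativity 25 × 0.05 = 1.25
  Innovation 69 × 0.17 = 11.73
  Presentation 67 × 0.56 = 37.52
  Craftsmanship 85 × 0.12 = 10.2
Sum = 69.925
69.925 is ≥ 68.5 and < 89 → Meets

Meets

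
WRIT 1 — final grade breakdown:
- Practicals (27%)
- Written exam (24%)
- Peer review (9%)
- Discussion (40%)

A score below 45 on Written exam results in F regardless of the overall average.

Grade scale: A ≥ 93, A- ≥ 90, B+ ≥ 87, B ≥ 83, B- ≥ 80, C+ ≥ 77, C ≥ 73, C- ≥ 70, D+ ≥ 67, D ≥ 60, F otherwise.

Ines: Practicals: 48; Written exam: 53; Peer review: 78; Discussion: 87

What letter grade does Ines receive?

Written exam score 53 ≥ 45: minimum met.
Weighted total:
  Practicals 48 × 0.27 = 12.96
  Written exam 53 × 0.24 = 12.72
  Peer review 78 × 0.09 = 7.02
  Discussion 87 × 0.4 = 34.8
Sum = 67.5
67.5 is ≥ 67 and < 70 → D+

D+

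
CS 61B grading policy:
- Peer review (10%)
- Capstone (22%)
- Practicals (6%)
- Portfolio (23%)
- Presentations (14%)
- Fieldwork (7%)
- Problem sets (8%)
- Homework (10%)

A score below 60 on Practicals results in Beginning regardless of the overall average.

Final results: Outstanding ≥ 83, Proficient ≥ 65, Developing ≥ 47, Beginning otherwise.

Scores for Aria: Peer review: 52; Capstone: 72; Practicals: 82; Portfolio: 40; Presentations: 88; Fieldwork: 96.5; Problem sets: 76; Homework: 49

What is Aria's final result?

Practicals score 82 ≥ 60: minimum met.
Weighted total:
  Peer review 52 × 0.1 = 5.2
  Capstone 72 × 0.22 = 15.84
  Practicals 82 × 0.06 = 4.92
  Portfolio 40 × 0.23 = 9.2
  Presentations 88 × 0.14 = 12.32
  Fieldwork 96.5 × 0.07 = 6.755
  Problem sets 76 × 0.08 = 6.08
  Homework 49 × 0.1 = 4.9
Sum = 65.215
65.215 is ≥ 65 and < 83 → Proficient

Proficient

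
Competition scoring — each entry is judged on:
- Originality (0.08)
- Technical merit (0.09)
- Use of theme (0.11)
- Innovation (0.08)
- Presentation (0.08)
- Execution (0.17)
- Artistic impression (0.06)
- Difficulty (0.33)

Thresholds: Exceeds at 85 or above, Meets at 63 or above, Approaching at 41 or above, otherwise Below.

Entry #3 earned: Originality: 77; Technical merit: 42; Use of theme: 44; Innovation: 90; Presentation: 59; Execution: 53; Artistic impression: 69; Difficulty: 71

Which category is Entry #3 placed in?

Weighted total:
  Originality 77 × 0.08 = 6.16
  Technical merit 42 × 0.09 = 3.78
  Use of theme 44 × 0.11 = 4.84
  Innovation 90 × 0.08 = 7.2
  Presentation 59 × 0.08 = 4.72
  Execution 53 × 0.17 = 9.01
  Artistic impression 69 × 0.06 = 4.14
  Difficulty 71 × 0.33 = 23.43
Sum = 63.28
63.28 is ≥ 63 and < 85 → Meets

Meets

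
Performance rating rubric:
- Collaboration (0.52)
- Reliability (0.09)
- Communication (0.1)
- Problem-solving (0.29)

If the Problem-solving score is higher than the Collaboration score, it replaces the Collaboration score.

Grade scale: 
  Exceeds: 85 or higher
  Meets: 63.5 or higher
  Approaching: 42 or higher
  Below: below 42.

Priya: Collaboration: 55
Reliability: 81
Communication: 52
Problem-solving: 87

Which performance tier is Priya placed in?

Meets

Problem-solving (87) > Collaboration (55), so Collaboration counts as 87.
Weighted total:
  Collaboration 87 × 0.52 = 45.24
  Reliability 81 × 0.09 = 7.29
  Communication 52 × 0.1 = 5.2
  Problem-solving 87 × 0.29 = 25.23
Sum = 82.96
82.96 is ≥ 63.5 and < 85 → Meets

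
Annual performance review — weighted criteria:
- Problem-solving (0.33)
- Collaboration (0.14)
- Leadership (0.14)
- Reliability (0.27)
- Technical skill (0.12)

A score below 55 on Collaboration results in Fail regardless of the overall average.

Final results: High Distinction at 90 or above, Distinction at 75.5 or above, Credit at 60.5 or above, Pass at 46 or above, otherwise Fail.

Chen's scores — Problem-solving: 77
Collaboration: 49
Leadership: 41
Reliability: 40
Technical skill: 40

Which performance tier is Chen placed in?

Collaboration score 49 < 55: minimum not met.
Weighted total:
  Problem-solving 77 × 0.33 = 25.41
  Collaboration 49 × 0.14 = 6.86
  Leadership 41 × 0.14 = 5.74
  Reliability 40 × 0.27 = 10.8
  Technical skill 40 × 0.12 = 4.8
Sum = 53.61
Because the Collaboration minimum was not met, the result is Fail.

Fail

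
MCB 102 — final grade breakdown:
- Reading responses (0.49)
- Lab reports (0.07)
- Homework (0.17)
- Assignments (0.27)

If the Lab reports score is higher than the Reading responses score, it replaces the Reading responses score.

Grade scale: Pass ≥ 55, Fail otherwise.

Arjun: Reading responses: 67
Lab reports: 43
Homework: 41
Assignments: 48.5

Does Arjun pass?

Lab reports (43) ≤ Reading responses (67), so Reading responses stays at 67.
Weighted total:
  Reading responses 67 × 0.49 = 32.83
  Lab reports 43 × 0.07 = 3.01
  Homework 41 × 0.17 = 6.97
  Assignments 48.5 × 0.27 = 13.095
Sum = 55.905
55.905 ≥ 55 → Pass

Pass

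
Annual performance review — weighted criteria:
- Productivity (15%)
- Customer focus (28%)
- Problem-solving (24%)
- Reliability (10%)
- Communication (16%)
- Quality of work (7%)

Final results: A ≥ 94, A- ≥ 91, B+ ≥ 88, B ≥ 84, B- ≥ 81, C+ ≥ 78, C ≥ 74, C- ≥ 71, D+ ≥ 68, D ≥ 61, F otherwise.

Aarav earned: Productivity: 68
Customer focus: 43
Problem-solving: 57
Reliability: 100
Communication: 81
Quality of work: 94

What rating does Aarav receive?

Weighted total:
  Productivity 68 × 0.15 = 10.2
  Customer focus 43 × 0.28 = 12.04
  Problem-solving 57 × 0.24 = 13.68
  Reliability 100 × 0.1 = 10
  Communication 81 × 0.16 = 12.96
  Quality of work 94 × 0.07 = 6.58
Sum = 65.46
65.46 is ≥ 61 and < 68 → D

D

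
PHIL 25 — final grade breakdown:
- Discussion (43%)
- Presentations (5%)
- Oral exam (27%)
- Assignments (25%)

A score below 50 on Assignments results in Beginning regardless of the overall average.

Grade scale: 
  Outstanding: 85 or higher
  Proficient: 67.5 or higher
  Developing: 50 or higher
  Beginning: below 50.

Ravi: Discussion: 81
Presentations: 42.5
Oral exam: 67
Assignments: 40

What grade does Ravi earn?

Beginning

Assignments score 40 < 50: minimum not met.
Weighted total:
  Discussion 81 × 0.43 = 34.83
  Presentations 42.5 × 0.05 = 2.125
  Oral exam 67 × 0.27 = 18.09
  Assignments 40 × 0.25 = 10
Sum = 65.045
Because the Assignments minimum was not met, the result is Beginning.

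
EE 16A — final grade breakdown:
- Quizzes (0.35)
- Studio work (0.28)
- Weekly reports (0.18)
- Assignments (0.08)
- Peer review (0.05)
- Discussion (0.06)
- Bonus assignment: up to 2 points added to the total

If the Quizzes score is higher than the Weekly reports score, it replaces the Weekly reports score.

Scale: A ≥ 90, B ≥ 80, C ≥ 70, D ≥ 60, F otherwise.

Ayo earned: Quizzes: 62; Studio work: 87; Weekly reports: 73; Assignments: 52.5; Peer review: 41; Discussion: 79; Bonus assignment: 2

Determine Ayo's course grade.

C

Quizzes (62) ≤ Weekly reports (73), so Weekly reports stays at 73.
Weighted total:
  Quizzes 62 × 0.35 = 21.7
  Studio work 87 × 0.28 = 24.36
  Weekly reports 73 × 0.18 = 13.14
  Assignments 52.5 × 0.08 = 4.2
  Peer review 41 × 0.05 = 2.05
  Discussion 79 × 0.06 = 4.74
Sum = 70.19
Bonus assignment: 70.19 + 2 = 72.19
72.19 is ≥ 70 and < 80 → C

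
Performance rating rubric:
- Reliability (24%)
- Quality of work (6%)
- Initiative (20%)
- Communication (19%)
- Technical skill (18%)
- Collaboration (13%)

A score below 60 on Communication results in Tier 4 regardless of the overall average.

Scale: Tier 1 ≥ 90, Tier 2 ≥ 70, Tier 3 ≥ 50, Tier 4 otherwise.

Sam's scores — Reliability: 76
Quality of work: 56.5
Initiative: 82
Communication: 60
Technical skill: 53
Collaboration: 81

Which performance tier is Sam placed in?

Communication score 60 ≥ 60: minimum met.
Weighted total:
  Reliability 76 × 0.24 = 18.24
  Quality of work 56.5 × 0.06 = 3.39
  Initiative 82 × 0.2 = 16.4
  Communication 60 × 0.19 = 11.4
  Technical skill 53 × 0.18 = 9.54
  Collaboration 81 × 0.13 = 10.53
Sum = 69.5
69.5 is ≥ 50 and < 70 → Tier 3

Tier 3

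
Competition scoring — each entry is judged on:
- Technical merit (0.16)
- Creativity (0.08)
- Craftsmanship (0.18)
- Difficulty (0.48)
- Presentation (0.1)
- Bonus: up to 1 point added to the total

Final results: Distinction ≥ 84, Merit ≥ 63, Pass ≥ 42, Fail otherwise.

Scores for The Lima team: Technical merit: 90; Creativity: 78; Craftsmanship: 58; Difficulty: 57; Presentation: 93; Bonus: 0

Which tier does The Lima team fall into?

Weighted total:
  Technical merit 90 × 0.16 = 14.4
  Creativity 78 × 0.08 = 6.24
  Craftsmanship 58 × 0.18 = 10.44
  Difficulty 57 × 0.48 = 27.36
  Presentation 93 × 0.1 = 9.3
Sum = 67.74
Bonus: 67.74 + 0 = 67.74
67.74 is ≥ 63 and < 84 → Merit

Merit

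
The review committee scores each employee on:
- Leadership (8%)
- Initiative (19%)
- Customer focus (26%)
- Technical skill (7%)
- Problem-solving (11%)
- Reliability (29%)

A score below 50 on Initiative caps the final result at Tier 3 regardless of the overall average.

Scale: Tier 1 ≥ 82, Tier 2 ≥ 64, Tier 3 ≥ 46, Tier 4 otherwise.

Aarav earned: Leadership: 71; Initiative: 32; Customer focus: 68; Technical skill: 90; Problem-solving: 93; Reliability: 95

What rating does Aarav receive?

Initiative score 32 < 50: minimum not met.
Weighted total:
  Leadership 71 × 0.08 = 5.68
  Initiative 32 × 0.19 = 6.08
  Customer focus 68 × 0.26 = 17.68
  Technical skill 90 × 0.07 = 6.3
  Problem-solving 93 × 0.11 = 10.23
  Reliability 95 × 0.29 = 27.55
Sum = 73.52
73.52 would be Tier 2; cap at Tier 3 applies → Tier 3.

Tier 3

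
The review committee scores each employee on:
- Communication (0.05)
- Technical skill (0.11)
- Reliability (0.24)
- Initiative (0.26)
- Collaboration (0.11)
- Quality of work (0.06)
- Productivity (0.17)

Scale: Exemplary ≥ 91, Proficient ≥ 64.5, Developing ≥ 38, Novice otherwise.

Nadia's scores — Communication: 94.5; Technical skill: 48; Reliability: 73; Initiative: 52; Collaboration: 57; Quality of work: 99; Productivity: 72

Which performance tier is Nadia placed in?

Proficient

Weighted total:
  Communication 94.5 × 0.05 = 4.725
  Technical skill 48 × 0.11 = 5.28
  Reliability 73 × 0.24 = 17.52
  Initiative 52 × 0.26 = 13.52
  Collaboration 57 × 0.11 = 6.27
  Quality of work 99 × 0.06 = 5.94
  Productivity 72 × 0.17 = 12.24
Sum = 65.495
65.495 is ≥ 64.5 and < 91 → Proficient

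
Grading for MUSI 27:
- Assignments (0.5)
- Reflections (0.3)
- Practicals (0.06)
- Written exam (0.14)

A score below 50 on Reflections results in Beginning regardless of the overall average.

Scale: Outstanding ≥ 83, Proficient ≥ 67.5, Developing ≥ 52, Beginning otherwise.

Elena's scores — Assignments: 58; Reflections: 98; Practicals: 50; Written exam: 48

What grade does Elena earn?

Reflections score 98 ≥ 50: minimum met.
Weighted total:
  Assignments 58 × 0.5 = 29
  Reflections 98 × 0.3 = 29.4
  Practicals 50 × 0.06 = 3
  Written exam 48 × 0.14 = 6.72
Sum = 68.12
68.12 is ≥ 67.5 and < 83 → Proficient

Proficient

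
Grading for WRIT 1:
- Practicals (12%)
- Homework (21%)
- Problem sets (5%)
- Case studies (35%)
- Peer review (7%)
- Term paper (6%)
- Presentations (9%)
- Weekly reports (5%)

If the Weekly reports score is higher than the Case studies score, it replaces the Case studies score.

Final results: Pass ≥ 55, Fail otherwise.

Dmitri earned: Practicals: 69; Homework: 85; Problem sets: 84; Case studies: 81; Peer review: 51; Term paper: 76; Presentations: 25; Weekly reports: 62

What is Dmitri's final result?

Pass

Weekly reports (62) ≤ Case studies (81), so Case studies stays at 81.
Weighted total:
  Practicals 69 × 0.12 = 8.28
  Homework 85 × 0.21 = 17.85
  Problem sets 84 × 0.05 = 4.2
  Case studies 81 × 0.35 = 28.35
  Peer review 51 × 0.07 = 3.57
  Term paper 76 × 0.06 = 4.56
  Presentations 25 × 0.09 = 2.25
  Weekly reports 62 × 0.05 = 3.1
Sum = 72.16
72.16 ≥ 55 → Pass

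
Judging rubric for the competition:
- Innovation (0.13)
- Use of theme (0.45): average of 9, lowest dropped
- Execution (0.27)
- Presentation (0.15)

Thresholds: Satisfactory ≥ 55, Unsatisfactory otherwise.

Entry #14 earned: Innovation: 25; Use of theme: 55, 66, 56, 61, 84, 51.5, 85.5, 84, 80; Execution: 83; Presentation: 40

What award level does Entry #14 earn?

Satisfactory

Use of theme: drop 51.5 → average of remaining 8 = 571.5/8 = 71.4375
Weighted total:
  Innovation 25 × 0.13 = 3.25
  Use of theme 71.4375 × 0.45 = 32.146875
  Execution 83 × 0.27 = 22.41
  Presentation 40 × 0.15 = 6
Sum = 63.806875
63.806875 ≥ 55 → Satisfactory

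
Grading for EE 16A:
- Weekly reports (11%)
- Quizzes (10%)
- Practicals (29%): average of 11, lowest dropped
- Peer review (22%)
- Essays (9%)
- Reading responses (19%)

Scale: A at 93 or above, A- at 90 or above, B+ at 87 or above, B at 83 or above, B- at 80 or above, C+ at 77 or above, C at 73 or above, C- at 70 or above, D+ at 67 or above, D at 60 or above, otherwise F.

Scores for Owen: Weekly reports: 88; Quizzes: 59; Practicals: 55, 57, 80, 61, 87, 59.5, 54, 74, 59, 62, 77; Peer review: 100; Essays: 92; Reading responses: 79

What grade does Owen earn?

B-

Practicals: drop 54 → average of remaining 10 = 671.5/10 = 67.15
Weighted total:
  Weekly reports 88 × 0.11 = 9.68
  Quizzes 59 × 0.1 = 5.9
  Practicals 67.15 × 0.29 = 19.4735
  Peer review 100 × 0.22 = 22
  Essays 92 × 0.09 = 8.28
  Reading responses 79 × 0.19 = 15.01
Sum = 80.3435
80.3435 is ≥ 80 and < 83 → B-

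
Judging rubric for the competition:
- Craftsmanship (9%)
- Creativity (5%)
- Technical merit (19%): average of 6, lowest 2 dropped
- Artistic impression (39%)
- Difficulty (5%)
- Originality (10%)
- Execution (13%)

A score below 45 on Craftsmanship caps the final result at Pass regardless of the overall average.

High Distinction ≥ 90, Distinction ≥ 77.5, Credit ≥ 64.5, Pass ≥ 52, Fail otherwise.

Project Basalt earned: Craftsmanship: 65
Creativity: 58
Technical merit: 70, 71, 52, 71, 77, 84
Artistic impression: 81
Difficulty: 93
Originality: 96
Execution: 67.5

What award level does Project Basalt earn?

Distinction

Technical merit: drop 52, 70 → average of remaining 4 = 303/4 = 75.75
Craftsmanship score 65 ≥ 45: minimum met.
Weighted total:
  Craftsmanship 65 × 0.09 = 5.85
  Creativity 58 × 0.05 = 2.9
  Technical merit 75.75 × 0.19 = 14.3925
  Artistic impression 81 × 0.39 = 31.59
  Difficulty 93 × 0.05 = 4.65
  Originality 96 × 0.1 = 9.6
  Execution 67.5 × 0.13 = 8.775
Sum = 77.7575
77.7575 is ≥ 77.5 and < 90 → Distinction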